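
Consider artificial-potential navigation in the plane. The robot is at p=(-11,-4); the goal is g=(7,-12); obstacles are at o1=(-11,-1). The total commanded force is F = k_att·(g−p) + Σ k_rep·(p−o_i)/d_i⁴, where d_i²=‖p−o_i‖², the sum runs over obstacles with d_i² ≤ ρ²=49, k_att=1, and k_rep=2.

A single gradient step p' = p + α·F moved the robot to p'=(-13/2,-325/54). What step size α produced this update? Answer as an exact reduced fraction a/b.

α = 1/4

F_att = 1·(g−p) = 1·(18,-8) = (18.0000,-8.0000)
o1: d²=9 ≤ ρ²=49; F_rep = 2·(0,-3)/9² = (0.0000,-0.0741)
F = F_att + ΣF_rep = (18.0000,-8.0741)
Δp = p'−p = (4.5000,-2.0185); α = Δx/Fx = (9/2) / (18) = 1/4
check: Δy/Fy = (-109/54) / (-218/27) = 1/4 ✓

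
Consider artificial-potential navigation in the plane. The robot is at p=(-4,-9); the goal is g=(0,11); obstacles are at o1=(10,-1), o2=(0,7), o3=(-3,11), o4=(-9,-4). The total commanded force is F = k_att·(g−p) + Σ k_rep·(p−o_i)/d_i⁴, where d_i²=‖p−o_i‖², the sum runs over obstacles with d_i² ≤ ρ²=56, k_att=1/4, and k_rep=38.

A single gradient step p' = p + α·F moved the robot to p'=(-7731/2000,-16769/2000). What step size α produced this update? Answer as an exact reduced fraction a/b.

F_att = 1/4·(g−p) = 1/4·(4,20) = (1.0000,5.0000)
o1: d²=260 > ρ²=56 → inactive
o2: d²=272 > ρ²=56 → inactive
o3: d²=401 > ρ²=56 → inactive
o4: d²=50 ≤ ρ²=56; F_rep = 38·(5,-5)/50² = (0.0760,-0.0760)
F = F_att + ΣF_rep = (1.0760,4.9240)
Δp = p'−p = (0.1345,0.6155); α = Δx/Fx = (269/2000) / (269/250) = 1/8
check: Δy/Fy = (1231/2000) / (1231/250) = 1/8 ✓

α = 1/8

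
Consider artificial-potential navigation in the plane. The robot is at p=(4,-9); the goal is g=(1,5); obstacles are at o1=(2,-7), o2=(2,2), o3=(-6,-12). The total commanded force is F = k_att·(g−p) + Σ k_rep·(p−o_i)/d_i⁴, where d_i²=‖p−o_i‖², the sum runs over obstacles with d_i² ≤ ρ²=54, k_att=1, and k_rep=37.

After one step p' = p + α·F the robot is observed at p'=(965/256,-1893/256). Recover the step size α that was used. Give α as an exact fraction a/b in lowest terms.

F_att = 1·(g−p) = 1·(-3,14) = (-3.0000,14.0000)
o1: d²=8 ≤ ρ²=54; F_rep = 37·(2,-2)/8² = (1.1562,-1.1562)
o2: d²=125 > ρ²=54 → inactive
o3: d²=109 > ρ²=54 → inactive
F = F_att + ΣF_rep = (-1.8438,12.8438)
Δp = p'−p = (-0.2305,1.6055); α = Δx/Fx = (-59/256) / (-59/32) = 1/8
check: Δy/Fy = (411/256) / (411/32) = 1/8 ✓

α = 1/8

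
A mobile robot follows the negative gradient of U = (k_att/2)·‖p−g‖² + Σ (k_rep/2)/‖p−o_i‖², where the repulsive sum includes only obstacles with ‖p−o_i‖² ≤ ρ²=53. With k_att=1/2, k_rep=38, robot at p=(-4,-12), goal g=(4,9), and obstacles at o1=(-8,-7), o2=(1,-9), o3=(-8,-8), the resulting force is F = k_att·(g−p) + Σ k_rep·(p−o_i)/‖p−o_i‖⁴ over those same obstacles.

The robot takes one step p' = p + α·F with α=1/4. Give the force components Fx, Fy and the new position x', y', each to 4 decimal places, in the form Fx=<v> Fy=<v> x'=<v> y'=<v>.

F_att = 1/2·(g−p) = 1/2·(8,21) = (4.0000,10.5000)
o1: d²=41 ≤ ρ²=53; F_rep = 38·(4,-5)/41² = (0.0904,-0.1130)
o2: d²=34 ≤ ρ²=53; F_rep = 38·(-5,-3)/34² = (-0.1644,-0.0986)
o3: d²=32 ≤ ρ²=53; F_rep = 38·(4,-4)/32² = (0.1484,-0.1484)
F = F_att + ΣF_rep = (4.0745,10.1399)
p' = p + 1/4·F = (-2.9814,-9.4650)

Fx=4.0745 Fy=10.1399 x'=-2.9814 y'=-9.4650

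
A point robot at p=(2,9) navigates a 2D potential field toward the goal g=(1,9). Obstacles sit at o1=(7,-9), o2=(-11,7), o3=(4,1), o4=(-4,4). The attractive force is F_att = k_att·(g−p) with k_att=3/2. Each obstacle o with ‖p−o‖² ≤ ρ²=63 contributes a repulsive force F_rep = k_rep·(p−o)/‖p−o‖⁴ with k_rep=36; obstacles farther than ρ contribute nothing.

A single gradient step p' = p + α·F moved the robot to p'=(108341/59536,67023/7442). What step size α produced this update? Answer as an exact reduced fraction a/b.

α = 1/8

F_att = 3/2·(g−p) = 3/2·(-1,0) = (-1.5000,0.0000)
o1: d²=349 > ρ²=63 → inactive
o2: d²=173 > ρ²=63 → inactive
o3: d²=68 > ρ²=63 → inactive
o4: d²=61 ≤ ρ²=63; F_rep = 36·(6,5)/61² = (0.0580,0.0484)
F = F_att + ΣF_rep = (-1.4420,0.0484)
Δp = p'−p = (-0.1802,0.0060); α = Δx/Fx = (-10731/59536) / (-10731/7442) = 1/8
check: Δy/Fy = (45/7442) / (180/3721) = 1/8 ✓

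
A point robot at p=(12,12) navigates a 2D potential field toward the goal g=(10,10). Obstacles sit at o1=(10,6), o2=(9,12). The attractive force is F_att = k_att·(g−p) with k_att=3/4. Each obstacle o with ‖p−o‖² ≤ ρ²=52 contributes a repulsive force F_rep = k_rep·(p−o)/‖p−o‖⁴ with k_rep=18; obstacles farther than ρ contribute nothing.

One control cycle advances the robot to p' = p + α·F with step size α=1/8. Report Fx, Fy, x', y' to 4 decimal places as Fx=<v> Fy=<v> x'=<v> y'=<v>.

F_att = 3/4·(g−p) = 3/4·(-2,-2) = (-1.5000,-1.5000)
o1: d²=40 ≤ ρ²=52; F_rep = 18·(2,6)/40² = (0.0225,0.0675)
o2: d²=9 ≤ ρ²=52; F_rep = 18·(3,0)/9² = (0.6667,0.0000)
F = F_att + ΣF_rep = (-0.8108,-1.4325)
p' = p + 1/8·F = (11.8986,11.8209)

Fx=-0.8108 Fy=-1.4325 x'=11.8986 y'=11.8209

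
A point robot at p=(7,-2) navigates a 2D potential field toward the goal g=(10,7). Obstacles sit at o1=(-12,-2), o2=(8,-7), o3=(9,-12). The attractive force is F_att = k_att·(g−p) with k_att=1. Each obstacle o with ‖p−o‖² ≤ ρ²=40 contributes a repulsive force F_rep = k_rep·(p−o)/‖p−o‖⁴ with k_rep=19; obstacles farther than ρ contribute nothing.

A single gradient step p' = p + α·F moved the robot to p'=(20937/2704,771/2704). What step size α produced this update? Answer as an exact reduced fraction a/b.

F_att = 1·(g−p) = 1·(3,9) = (3.0000,9.0000)
o1: d²=361 > ρ²=40 → inactive
o2: d²=26 ≤ ρ²=40; F_rep = 19·(-1,5)/26² = (-0.0281,0.1405)
o3: d²=104 > ρ²=40 → inactive
F = F_att + ΣF_rep = (2.9719,9.1405)
Δp = p'−p = (0.7430,2.2851); α = Δx/Fx = (2009/2704) / (2009/676) = 1/4
check: Δy/Fy = (6179/2704) / (6179/676) = 1/4 ✓

α = 1/4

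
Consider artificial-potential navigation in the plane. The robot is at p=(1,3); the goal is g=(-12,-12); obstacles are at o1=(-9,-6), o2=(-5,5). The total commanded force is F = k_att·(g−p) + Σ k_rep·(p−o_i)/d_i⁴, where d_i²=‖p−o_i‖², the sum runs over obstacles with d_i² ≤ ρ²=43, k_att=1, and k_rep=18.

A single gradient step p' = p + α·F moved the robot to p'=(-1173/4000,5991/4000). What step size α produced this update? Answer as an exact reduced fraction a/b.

α = 1/10

F_att = 1·(g−p) = 1·(-13,-15) = (-13.0000,-15.0000)
o1: d²=181 > ρ²=43 → inactive
o2: d²=40 ≤ ρ²=43; F_rep = 18·(6,-2)/40² = (0.0675,-0.0225)
F = F_att + ΣF_rep = (-12.9325,-15.0225)
Δp = p'−p = (-1.2933,-1.5023); α = Δx/Fx = (-5173/4000) / (-5173/400) = 1/10
check: Δy/Fy = (-6009/4000) / (-6009/400) = 1/10 ✓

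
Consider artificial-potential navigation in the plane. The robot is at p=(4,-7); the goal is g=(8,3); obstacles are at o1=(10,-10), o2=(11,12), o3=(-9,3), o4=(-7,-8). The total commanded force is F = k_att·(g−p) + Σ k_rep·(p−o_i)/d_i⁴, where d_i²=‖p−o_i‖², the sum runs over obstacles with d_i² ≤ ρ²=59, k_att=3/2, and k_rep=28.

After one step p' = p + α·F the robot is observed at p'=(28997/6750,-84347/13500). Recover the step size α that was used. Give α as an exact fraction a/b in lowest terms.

α = 1/20

F_att = 3/2·(g−p) = 3/2·(4,10) = (6.0000,15.0000)
o1: d²=45 ≤ ρ²=59; F_rep = 28·(-6,3)/45² = (-0.0830,0.0415)
o2: d²=410 > ρ²=59 → inactive
o3: d²=269 > ρ²=59 → inactive
o4: d²=122 > ρ²=59 → inactive
F = F_att + ΣF_rep = (5.9170,15.0415)
Δp = p'−p = (0.2959,0.7521); α = Δx/Fx = (1997/6750) / (3994/675) = 1/20
check: Δy/Fy = (10153/13500) / (10153/675) = 1/20 ✓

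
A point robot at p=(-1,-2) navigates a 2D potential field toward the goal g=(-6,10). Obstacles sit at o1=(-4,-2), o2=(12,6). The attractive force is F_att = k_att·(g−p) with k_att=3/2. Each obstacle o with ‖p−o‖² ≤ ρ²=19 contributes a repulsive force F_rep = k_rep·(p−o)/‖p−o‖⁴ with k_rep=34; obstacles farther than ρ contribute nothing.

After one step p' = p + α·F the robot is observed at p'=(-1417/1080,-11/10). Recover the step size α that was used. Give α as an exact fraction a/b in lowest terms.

α = 1/20

F_att = 3/2·(g−p) = 3/2·(-5,12) = (-7.5000,18.0000)
o1: d²=9 ≤ ρ²=19; F_rep = 34·(3,0)/9² = (1.2593,0.0000)
o2: d²=233 > ρ²=19 → inactive
F = F_att + ΣF_rep = (-6.2407,18.0000)
Δp = p'−p = (-0.3120,0.9000); α = Δx/Fx = (-337/1080) / (-337/54) = 1/20
check: Δy/Fy = (9/10) / (18) = 1/20 ✓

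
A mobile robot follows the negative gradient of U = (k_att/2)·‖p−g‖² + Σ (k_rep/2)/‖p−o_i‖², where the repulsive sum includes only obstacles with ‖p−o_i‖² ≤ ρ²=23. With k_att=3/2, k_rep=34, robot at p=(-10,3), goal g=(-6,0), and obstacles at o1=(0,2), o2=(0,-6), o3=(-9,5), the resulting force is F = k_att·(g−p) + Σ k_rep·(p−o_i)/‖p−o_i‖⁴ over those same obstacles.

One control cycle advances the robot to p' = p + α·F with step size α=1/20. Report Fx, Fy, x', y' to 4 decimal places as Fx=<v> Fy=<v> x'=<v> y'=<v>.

Fx=4.6400 Fy=-7.2200 x'=-9.7680 y'=2.6390

F_att = 3/2·(g−p) = 3/2·(4,-3) = (6.0000,-4.5000)
o1: d²=101 > ρ²=23 → inactive
o2: d²=181 > ρ²=23 → inactive
o3: d²=5 ≤ ρ²=23; F_rep = 34·(-1,-2)/5² = (-1.3600,-2.7200)
F = F_att + ΣF_rep = (4.6400,-7.2200)
p' = p + 1/20·F = (-9.7680,2.6390)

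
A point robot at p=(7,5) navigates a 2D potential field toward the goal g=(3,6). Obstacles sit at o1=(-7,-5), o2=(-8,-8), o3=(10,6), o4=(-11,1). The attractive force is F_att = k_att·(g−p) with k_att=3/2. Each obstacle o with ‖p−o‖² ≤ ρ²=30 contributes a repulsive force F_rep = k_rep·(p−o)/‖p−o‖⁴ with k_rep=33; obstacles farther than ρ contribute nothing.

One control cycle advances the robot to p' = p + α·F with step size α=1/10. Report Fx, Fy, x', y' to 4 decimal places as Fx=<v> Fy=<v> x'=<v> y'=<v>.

Fx=-6.9900 Fy=1.1700 x'=6.3010 y'=5.1170

F_att = 3/2·(g−p) = 3/2·(-4,1) = (-6.0000,1.5000)
o1: d²=296 > ρ²=30 → inactive
o2: d²=394 > ρ²=30 → inactive
o3: d²=10 ≤ ρ²=30; F_rep = 33·(-3,-1)/10² = (-0.9900,-0.3300)
o4: d²=340 > ρ²=30 → inactive
F = F_att + ΣF_rep = (-6.9900,1.1700)
p' = p + 1/10·F = (6.3010,5.1170)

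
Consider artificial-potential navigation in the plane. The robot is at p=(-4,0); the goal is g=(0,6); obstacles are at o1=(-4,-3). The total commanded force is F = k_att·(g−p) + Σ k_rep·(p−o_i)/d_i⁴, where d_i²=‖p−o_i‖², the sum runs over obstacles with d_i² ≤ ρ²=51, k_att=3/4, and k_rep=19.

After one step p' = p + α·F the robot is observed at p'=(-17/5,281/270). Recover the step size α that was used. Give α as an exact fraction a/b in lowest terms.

F_att = 3/4·(g−p) = 3/4·(4,6) = (3.0000,4.5000)
o1: d²=9 ≤ ρ²=51; F_rep = 19·(0,3)/9² = (0.0000,0.7037)
F = F_att + ΣF_rep = (3.0000,5.2037)
Δp = p'−p = (0.6000,1.0407); α = Δx/Fx = (3/5) / (3) = 1/5
check: Δy/Fy = (281/270) / (281/54) = 1/5 ✓

α = 1/5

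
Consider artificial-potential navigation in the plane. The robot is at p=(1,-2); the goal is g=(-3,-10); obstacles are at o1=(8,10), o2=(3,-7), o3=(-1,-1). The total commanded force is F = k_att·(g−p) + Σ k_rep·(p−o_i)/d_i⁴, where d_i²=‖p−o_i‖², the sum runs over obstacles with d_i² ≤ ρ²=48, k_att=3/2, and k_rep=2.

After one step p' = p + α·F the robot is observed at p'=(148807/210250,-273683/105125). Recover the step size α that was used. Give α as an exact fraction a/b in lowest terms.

F_att = 3/2·(g−p) = 3/2·(-4,-8) = (-6.0000,-12.0000)
o1: d²=193 > ρ²=48 → inactive
o2: d²=29 ≤ ρ²=48; F_rep = 2·(-2,5)/29² = (-0.0048,0.0119)
o3: d²=5 ≤ ρ²=48; F_rep = 2·(2,-1)/5² = (0.1600,-0.0800)
F = F_att + ΣF_rep = (-5.8448,-12.0681)
Δp = p'−p = (-0.2922,-0.6034); α = Δx/Fx = (-61443/210250) / (-122886/21025) = 1/20
check: Δy/Fy = (-63433/105125) / (-253732/21025) = 1/20 ✓

α = 1/20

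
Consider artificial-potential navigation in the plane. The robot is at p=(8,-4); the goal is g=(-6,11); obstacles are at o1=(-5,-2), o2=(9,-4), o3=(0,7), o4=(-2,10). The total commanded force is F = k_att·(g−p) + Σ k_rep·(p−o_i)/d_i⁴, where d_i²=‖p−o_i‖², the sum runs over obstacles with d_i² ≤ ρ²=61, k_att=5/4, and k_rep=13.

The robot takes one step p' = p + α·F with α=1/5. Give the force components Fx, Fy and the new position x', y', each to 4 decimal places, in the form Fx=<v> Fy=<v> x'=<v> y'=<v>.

F_att = 5/4·(g−p) = 5/4·(-14,15) = (-17.5000,18.7500)
o1: d²=173 > ρ²=61 → inactive
o2: d²=1 ≤ ρ²=61; F_rep = 13·(-1,0)/1² = (-13.0000,0.0000)
o3: d²=185 > ρ²=61 → inactive
o4: d²=296 > ρ²=61 → inactive
F = F_att + ΣF_rep = (-30.5000,18.7500)
p' = p + 1/5·F = (1.9000,-0.2500)

Fx=-30.5000 Fy=18.7500 x'=1.9000 y'=-0.2500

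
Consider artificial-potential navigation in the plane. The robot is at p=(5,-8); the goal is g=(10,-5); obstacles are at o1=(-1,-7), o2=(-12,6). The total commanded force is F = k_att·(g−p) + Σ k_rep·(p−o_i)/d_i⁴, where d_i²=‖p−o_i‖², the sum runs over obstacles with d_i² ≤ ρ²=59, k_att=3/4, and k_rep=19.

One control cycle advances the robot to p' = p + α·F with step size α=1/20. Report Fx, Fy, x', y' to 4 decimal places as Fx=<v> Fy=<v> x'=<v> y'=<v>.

F_att = 3/4·(g−p) = 3/4·(5,3) = (3.7500,2.2500)
o1: d²=37 ≤ ρ²=59; F_rep = 19·(6,-1)/37² = (0.0833,-0.0139)
o2: d²=485 > ρ²=59 → inactive
F = F_att + ΣF_rep = (3.8333,2.2361)
p' = p + 1/20·F = (5.1917,-7.8882)

Fx=3.8333 Fy=2.2361 x'=5.1917 y'=-7.8882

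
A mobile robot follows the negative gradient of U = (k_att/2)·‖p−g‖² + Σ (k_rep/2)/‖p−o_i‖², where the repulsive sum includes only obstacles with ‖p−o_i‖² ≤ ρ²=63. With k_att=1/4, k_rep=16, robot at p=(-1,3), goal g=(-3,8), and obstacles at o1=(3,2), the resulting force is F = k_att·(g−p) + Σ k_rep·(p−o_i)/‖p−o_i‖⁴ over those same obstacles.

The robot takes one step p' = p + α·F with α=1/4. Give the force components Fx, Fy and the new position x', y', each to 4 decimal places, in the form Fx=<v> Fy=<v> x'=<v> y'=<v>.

Fx=-0.7215 Fy=1.3054 x'=-1.1804 y'=3.3263

F_att = 1/4·(g−p) = 1/4·(-2,5) = (-0.5000,1.2500)
o1: d²=17 ≤ ρ²=63; F_rep = 16·(-4,1)/17² = (-0.2215,0.0554)
F = F_att + ΣF_rep = (-0.7215,1.3054)
p' = p + 1/4·F = (-1.1804,3.3263)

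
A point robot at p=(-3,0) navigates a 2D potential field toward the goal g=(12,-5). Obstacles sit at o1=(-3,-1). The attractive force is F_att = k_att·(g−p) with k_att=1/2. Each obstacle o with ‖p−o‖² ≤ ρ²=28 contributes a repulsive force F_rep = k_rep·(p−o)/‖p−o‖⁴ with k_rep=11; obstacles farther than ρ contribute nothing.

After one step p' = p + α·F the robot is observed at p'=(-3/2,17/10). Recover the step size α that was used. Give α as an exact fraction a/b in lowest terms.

F_att = 1/2·(g−p) = 1/2·(15,-5) = (7.5000,-2.5000)
o1: d²=1 ≤ ρ²=28; F_rep = 11·(0,1)/1² = (0.0000,11.0000)
F = F_att + ΣF_rep = (7.5000,8.5000)
Δp = p'−p = (1.5000,1.7000); α = Δx/Fx = (3/2) / (15/2) = 1/5
check: Δy/Fy = (17/10) / (17/2) = 1/5 ✓

α = 1/5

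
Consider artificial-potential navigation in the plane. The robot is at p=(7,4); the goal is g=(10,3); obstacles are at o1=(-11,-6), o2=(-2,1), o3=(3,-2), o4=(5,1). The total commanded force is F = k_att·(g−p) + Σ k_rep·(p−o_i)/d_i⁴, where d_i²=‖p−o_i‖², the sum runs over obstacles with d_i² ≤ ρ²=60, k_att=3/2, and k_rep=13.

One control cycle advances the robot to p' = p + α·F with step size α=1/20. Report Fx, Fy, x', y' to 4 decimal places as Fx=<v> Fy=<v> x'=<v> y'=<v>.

Fx=4.6731 Fy=-1.2404 x'=7.2337 y'=3.9380

F_att = 3/2·(g−p) = 3/2·(3,-1) = (4.5000,-1.5000)
o1: d²=424 > ρ²=60 → inactive
o2: d²=90 > ρ²=60 → inactive
o3: d²=52 ≤ ρ²=60; F_rep = 13·(4,6)/52² = (0.0192,0.0288)
o4: d²=13 ≤ ρ²=60; F_rep = 13·(2,3)/13² = (0.1538,0.2308)
F = F_att + ΣF_rep = (4.6731,-1.2404)
p' = p + 1/20·F = (7.2337,3.9380)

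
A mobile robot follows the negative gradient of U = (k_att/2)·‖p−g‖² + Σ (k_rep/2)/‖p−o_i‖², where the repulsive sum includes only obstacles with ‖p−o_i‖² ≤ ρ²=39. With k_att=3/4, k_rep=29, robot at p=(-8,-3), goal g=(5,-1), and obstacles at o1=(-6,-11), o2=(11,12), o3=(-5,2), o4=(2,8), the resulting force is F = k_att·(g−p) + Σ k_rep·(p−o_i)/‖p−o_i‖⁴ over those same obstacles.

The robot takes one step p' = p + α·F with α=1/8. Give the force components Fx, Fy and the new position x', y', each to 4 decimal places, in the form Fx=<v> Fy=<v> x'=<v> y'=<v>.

F_att = 3/4·(g−p) = 3/4·(13,2) = (9.7500,1.5000)
o1: d²=68 > ρ²=39 → inactive
o2: d²=586 > ρ²=39 → inactive
o3: d²=34 ≤ ρ²=39; F_rep = 29·(-3,-5)/34² = (-0.0753,-0.1254)
o4: d²=221 > ρ²=39 → inactive
F = F_att + ΣF_rep = (9.6747,1.3746)
p' = p + 1/8·F = (-6.7907,-2.8282)

Fx=9.6747 Fy=1.3746 x'=-6.7907 y'=-2.8282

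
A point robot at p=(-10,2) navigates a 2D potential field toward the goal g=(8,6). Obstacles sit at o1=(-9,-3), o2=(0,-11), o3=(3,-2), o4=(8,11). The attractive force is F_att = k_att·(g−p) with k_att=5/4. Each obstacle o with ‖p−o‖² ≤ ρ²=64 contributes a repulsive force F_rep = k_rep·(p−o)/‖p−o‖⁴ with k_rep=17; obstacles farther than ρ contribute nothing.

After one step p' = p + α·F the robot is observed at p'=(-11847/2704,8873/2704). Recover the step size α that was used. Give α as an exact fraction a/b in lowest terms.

α = 1/4

F_att = 5/4·(g−p) = 5/4·(18,4) = (22.5000,5.0000)
o1: d²=26 ≤ ρ²=64; F_rep = 17·(-1,5)/26² = (-0.0251,0.1257)
o2: d²=269 > ρ²=64 → inactive
o3: d²=185 > ρ²=64 → inactive
o4: d²=405 > ρ²=64 → inactive
F = F_att + ΣF_rep = (22.4749,5.1257)
Δp = p'−p = (5.6187,1.2814); α = Δx/Fx = (15193/2704) / (15193/676) = 1/4
check: Δy/Fy = (3465/2704) / (3465/676) = 1/4 ✓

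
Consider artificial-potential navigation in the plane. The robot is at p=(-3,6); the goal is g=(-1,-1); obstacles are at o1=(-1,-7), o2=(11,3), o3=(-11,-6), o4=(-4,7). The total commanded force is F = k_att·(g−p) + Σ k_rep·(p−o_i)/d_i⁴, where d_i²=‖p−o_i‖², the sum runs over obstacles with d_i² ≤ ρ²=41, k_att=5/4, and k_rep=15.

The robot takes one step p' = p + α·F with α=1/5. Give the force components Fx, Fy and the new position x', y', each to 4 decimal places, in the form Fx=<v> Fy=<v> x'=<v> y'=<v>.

F_att = 5/4·(g−p) = 5/4·(2,-7) = (2.5000,-8.7500)
o1: d²=173 > ρ²=41 → inactive
o2: d²=205 > ρ²=41 → inactive
o3: d²=208 > ρ²=41 → inactive
o4: d²=2 ≤ ρ²=41; F_rep = 15·(1,-1)/2² = (3.7500,-3.7500)
F = F_att + ΣF_rep = (6.2500,-12.5000)
p' = p + 1/5·F = (-1.7500,3.5000)

Fx=6.2500 Fy=-12.5000 x'=-1.7500 y'=3.5000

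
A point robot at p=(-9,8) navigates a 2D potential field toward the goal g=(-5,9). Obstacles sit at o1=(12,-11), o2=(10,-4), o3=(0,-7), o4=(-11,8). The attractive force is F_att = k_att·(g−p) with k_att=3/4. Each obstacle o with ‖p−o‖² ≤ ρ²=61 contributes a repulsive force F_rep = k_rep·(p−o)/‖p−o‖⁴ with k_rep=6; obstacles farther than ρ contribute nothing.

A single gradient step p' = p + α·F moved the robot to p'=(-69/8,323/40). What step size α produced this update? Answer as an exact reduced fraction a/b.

F_att = 3/4·(g−p) = 3/4·(4,1) = (3.0000,0.7500)
o1: d²=802 > ρ²=61 → inactive
o2: d²=505 > ρ²=61 → inactive
o3: d²=306 > ρ²=61 → inactive
o4: d²=4 ≤ ρ²=61; F_rep = 6·(2,0)/4² = (0.7500,0.0000)
F = F_att + ΣF_rep = (3.7500,0.7500)
Δp = p'−p = (0.3750,0.0750); α = Δx/Fx = (3/8) / (15/4) = 1/10
check: Δy/Fy = (3/40) / (3/4) = 1/10 ✓

α = 1/10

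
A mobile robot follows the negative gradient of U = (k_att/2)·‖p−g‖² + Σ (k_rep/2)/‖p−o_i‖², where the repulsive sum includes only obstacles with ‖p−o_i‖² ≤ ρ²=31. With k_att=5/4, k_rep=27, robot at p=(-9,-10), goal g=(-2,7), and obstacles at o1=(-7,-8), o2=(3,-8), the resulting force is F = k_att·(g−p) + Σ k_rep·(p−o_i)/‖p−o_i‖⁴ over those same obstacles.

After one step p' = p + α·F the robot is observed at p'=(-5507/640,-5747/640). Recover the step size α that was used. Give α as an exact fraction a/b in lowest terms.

F_att = 5/4·(g−p) = 5/4·(7,17) = (8.7500,21.2500)
o1: d²=8 ≤ ρ²=31; F_rep = 27·(-2,-2)/8² = (-0.8438,-0.8438)
o2: d²=148 > ρ²=31 → inactive
F = F_att + ΣF_rep = (7.9062,20.4062)
Δp = p'−p = (0.3953,1.0203); α = Δx/Fx = (253/640) / (253/32) = 1/20
check: Δy/Fy = (653/640) / (653/32) = 1/20 ✓

α = 1/20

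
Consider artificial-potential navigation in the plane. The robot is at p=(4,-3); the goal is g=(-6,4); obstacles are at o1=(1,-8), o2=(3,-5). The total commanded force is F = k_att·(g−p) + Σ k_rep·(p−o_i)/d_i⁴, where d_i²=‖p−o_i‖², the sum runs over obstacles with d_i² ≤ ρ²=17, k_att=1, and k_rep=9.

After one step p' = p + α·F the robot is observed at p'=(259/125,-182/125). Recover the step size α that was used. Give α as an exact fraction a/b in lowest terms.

F_att = 1·(g−p) = 1·(-10,7) = (-10.0000,7.0000)
o1: d²=34 > ρ²=17 → inactive
o2: d²=5 ≤ ρ²=17; F_rep = 9·(1,2)/5² = (0.3600,0.7200)
F = F_att + ΣF_rep = (-9.6400,7.7200)
Δp = p'−p = (-1.9280,1.5440); α = Δx/Fx = (-241/125) / (-241/25) = 1/5
check: Δy/Fy = (193/125) / (193/25) = 1/5 ✓

α = 1/5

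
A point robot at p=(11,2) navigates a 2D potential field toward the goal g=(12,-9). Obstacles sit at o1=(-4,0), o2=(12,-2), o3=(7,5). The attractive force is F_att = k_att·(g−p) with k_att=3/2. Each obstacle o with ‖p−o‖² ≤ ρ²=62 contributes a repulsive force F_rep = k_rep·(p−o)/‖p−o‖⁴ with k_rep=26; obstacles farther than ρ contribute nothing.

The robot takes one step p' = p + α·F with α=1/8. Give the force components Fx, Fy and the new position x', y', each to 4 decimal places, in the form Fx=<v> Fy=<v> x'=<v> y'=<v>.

Fx=1.5764 Fy=-16.2649 x'=11.1971 y'=-0.0331

F_att = 3/2·(g−p) = 3/2·(1,-11) = (1.5000,-16.5000)
o1: d²=229 > ρ²=62 → inactive
o2: d²=17 ≤ ρ²=62; F_rep = 26·(-1,4)/17² = (-0.0900,0.3599)
o3: d²=25 ≤ ρ²=62; F_rep = 26·(4,-3)/25² = (0.1664,-0.1248)
F = F_att + ΣF_rep = (1.5764,-16.2649)
p' = p + 1/8·F = (11.1971,-0.0331)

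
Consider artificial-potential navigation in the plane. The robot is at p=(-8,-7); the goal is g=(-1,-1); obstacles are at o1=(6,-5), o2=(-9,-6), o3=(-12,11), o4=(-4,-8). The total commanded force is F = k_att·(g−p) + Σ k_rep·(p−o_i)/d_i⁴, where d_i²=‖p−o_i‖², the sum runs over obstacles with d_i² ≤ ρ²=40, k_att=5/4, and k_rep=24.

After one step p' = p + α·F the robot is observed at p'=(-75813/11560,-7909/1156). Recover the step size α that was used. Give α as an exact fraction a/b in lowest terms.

F_att = 5/4·(g−p) = 5/4·(7,6) = (8.7500,7.5000)
o1: d²=200 > ρ²=40 → inactive
o2: d²=2 ≤ ρ²=40; F_rep = 24·(1,-1)/2² = (6.0000,-6.0000)
o3: d²=340 > ρ²=40 → inactive
o4: d²=17 ≤ ρ²=40; F_rep = 24·(-4,1)/17² = (-0.3322,0.0830)
F = F_att + ΣF_rep = (14.4178,1.5830)
Δp = p'−p = (1.4418,0.1583); α = Δx/Fx = (16667/11560) / (16667/1156) = 1/10
check: Δy/Fy = (183/1156) / (915/578) = 1/10 ✓

α = 1/10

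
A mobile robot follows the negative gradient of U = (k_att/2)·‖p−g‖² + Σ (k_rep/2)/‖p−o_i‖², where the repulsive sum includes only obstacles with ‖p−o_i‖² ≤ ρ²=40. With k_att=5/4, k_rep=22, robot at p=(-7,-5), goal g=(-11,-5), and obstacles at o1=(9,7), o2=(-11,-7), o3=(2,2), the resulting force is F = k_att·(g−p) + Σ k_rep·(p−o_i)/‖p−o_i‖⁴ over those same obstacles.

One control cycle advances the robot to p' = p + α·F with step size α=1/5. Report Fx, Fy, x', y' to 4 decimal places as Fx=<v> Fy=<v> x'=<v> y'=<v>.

F_att = 5/4·(g−p) = 5/4·(-4,0) = (-5.0000,0.0000)
o1: d²=400 > ρ²=40 → inactive
o2: d²=20 ≤ ρ²=40; F_rep = 22·(4,2)/20² = (0.2200,0.1100)
o3: d²=130 > ρ²=40 → inactive
F = F_att + ΣF_rep = (-4.7800,0.1100)
p' = p + 1/5·F = (-7.9560,-4.9780)

Fx=-4.7800 Fy=0.1100 x'=-7.9560 y'=-4.9780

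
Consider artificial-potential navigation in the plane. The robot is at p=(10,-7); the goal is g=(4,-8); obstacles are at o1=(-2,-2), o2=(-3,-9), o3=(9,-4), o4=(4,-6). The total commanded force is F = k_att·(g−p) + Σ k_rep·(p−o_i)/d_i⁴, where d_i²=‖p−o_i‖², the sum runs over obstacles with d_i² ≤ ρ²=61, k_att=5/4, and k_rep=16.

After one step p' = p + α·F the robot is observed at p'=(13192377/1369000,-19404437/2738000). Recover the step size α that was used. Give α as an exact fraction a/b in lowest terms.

α = 1/20

F_att = 5/4·(g−p) = 5/4·(-6,-1) = (-7.5000,-1.2500)
o1: d²=169 > ρ²=61 → inactive
o2: d²=173 > ρ²=61 → inactive
o3: d²=10 ≤ ρ²=61; F_rep = 16·(1,-3)/10² = (0.1600,-0.4800)
o4: d²=37 ≤ ρ²=61; F_rep = 16·(6,-1)/37² = (0.0701,-0.0117)
F = F_att + ΣF_rep = (-7.2699,-1.7417)
Δp = p'−p = (-0.3635,-0.0871); α = Δx/Fx = (-497623/1369000) / (-497623/68450) = 1/20
check: Δy/Fy = (-238437/2738000) / (-238437/136900) = 1/20 ✓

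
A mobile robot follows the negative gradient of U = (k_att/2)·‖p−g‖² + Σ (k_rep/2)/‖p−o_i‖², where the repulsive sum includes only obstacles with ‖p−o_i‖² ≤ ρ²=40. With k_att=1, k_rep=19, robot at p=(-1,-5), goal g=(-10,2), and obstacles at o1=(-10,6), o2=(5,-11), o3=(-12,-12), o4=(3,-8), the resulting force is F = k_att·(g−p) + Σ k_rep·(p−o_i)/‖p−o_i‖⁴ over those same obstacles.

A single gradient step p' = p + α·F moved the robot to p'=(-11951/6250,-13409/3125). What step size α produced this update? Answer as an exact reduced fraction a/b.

α = 1/10

F_att = 1·(g−p) = 1·(-9,7) = (-9.0000,7.0000)
o1: d²=202 > ρ²=40 → inactive
o2: d²=72 > ρ²=40 → inactive
o3: d²=170 > ρ²=40 → inactive
o4: d²=25 ≤ ρ²=40; F_rep = 19·(-4,3)/25² = (-0.1216,0.0912)
F = F_att + ΣF_rep = (-9.1216,7.0912)
Δp = p'−p = (-0.9122,0.7091); α = Δx/Fx = (-5701/6250) / (-5701/625) = 1/10
check: Δy/Fy = (2216/3125) / (4432/625) = 1/10 ✓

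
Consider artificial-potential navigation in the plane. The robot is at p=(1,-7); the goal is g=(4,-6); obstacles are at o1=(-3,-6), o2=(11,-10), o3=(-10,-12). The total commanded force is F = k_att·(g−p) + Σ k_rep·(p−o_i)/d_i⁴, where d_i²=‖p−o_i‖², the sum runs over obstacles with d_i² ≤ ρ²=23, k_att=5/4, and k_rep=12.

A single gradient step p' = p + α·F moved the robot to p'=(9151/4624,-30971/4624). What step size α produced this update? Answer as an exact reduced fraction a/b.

F_att = 5/4·(g−p) = 5/4·(3,1) = (3.7500,1.2500)
o1: d²=17 ≤ ρ²=23; F_rep = 12·(4,-1)/17² = (0.1661,-0.0415)
o2: d²=109 > ρ²=23 → inactive
o3: d²=146 > ρ²=23 → inactive
F = F_att + ΣF_rep = (3.9161,1.2085)
Δp = p'−p = (0.9790,0.3021); α = Δx/Fx = (4527/4624) / (4527/1156) = 1/4
check: Δy/Fy = (1397/4624) / (1397/1156) = 1/4 ✓

α = 1/4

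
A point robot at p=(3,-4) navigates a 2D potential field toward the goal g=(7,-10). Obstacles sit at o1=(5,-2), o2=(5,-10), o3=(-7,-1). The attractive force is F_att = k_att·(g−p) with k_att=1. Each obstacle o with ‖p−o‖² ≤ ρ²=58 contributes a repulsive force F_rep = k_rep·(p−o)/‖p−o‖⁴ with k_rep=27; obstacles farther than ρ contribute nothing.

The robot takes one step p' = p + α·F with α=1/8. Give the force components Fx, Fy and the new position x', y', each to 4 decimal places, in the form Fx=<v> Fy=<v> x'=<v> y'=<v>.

F_att = 1·(g−p) = 1·(4,-6) = (4.0000,-6.0000)
o1: d²=8 ≤ ρ²=58; F_rep = 27·(-2,-2)/8² = (-0.8438,-0.8438)
o2: d²=40 ≤ ρ²=58; F_rep = 27·(-2,6)/40² = (-0.0338,0.1013)
o3: d²=109 > ρ²=58 → inactive
F = F_att + ΣF_rep = (3.1225,-6.7425)
p' = p + 1/8·F = (3.3903,-4.8428)

Fx=3.1225 Fy=-6.7425 x'=3.3903 y'=-4.8428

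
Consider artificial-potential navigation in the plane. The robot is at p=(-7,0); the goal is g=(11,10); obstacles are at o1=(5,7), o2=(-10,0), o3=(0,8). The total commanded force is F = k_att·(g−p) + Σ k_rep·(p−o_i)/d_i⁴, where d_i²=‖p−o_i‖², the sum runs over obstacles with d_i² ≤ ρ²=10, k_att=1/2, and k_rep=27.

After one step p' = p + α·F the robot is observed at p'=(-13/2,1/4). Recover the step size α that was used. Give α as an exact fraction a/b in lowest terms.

F_att = 1/2·(g−p) = 1/2·(18,10) = (9.0000,5.0000)
o1: d²=193 > ρ²=10 → inactive
o2: d²=9 ≤ ρ²=10; F_rep = 27·(3,0)/9² = (1.0000,0.0000)
o3: d²=113 > ρ²=10 → inactive
F = F_att + ΣF_rep = (10.0000,5.0000)
Δp = p'−p = (0.5000,0.2500); α = Δx/Fx = (1/2) / (10) = 1/20
check: Δy/Fy = (1/4) / (5) = 1/20 ✓

α = 1/20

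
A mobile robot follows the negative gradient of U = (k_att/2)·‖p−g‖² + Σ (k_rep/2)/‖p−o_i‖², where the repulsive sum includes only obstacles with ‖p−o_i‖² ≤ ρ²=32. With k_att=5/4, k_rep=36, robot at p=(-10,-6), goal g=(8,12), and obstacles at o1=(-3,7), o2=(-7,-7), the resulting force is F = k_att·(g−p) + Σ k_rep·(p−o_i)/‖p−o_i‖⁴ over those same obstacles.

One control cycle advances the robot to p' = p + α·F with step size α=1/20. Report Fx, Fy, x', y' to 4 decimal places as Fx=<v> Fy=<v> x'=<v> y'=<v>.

Fx=21.4200 Fy=22.8600 x'=-8.9290 y'=-4.8570

F_att = 5/4·(g−p) = 5/4·(18,18) = (22.5000,22.5000)
o1: d²=218 > ρ²=32 → inactive
o2: d²=10 ≤ ρ²=32; F_rep = 36·(-3,1)/10² = (-1.0800,0.3600)
F = F_att + ΣF_rep = (21.4200,22.8600)
p' = p + 1/20·F = (-8.9290,-4.8570)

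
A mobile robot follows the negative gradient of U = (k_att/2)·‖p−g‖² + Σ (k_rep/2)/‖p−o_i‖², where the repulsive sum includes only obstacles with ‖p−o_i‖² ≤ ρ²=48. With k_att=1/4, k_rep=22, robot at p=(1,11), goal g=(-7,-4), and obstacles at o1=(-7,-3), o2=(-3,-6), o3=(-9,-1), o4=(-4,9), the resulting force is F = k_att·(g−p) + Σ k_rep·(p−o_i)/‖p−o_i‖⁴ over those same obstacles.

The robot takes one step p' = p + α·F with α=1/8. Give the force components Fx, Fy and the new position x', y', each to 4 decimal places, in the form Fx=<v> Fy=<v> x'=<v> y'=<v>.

F_att = 1/4·(g−p) = 1/4·(-8,-15) = (-2.0000,-3.7500)
o1: d²=260 > ρ²=48 → inactive
o2: d²=305 > ρ²=48 → inactive
o3: d²=244 > ρ²=48 → inactive
o4: d²=29 ≤ ρ²=48; F_rep = 22·(5,2)/29² = (0.1308,0.0523)
F = F_att + ΣF_rep = (-1.8692,-3.6977)
p' = p + 1/8·F = (0.7663,10.5378)

Fx=-1.8692 Fy=-3.6977 x'=0.7663 y'=10.5378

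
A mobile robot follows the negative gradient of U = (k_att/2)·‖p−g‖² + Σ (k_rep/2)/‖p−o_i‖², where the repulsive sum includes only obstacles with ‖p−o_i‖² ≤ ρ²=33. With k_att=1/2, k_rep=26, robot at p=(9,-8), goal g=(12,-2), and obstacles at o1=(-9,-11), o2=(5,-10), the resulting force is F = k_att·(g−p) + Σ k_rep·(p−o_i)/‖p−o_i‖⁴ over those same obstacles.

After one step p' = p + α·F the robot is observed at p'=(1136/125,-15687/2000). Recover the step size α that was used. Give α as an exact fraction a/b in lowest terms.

F_att = 1/2·(g−p) = 1/2·(3,6) = (1.5000,3.0000)
o1: d²=333 > ρ²=33 → inactive
o2: d²=20 ≤ ρ²=33; F_rep = 26·(4,2)/20² = (0.2600,0.1300)
F = F_att + ΣF_rep = (1.7600,3.1300)
Δp = p'−p = (0.0880,0.1565); α = Δx/Fx = (11/125) / (44/25) = 1/20
check: Δy/Fy = (313/2000) / (313/100) = 1/20 ✓

α = 1/20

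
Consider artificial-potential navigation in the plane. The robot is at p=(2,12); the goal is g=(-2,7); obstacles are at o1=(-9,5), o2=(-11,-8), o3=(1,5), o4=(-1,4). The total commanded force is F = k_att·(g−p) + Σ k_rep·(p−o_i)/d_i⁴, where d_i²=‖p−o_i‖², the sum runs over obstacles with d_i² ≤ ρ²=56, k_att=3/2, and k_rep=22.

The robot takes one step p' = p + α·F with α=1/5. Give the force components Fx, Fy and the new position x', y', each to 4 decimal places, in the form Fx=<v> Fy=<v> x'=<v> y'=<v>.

F_att = 3/2·(g−p) = 3/2·(-4,-5) = (-6.0000,-7.5000)
o1: d²=170 > ρ²=56 → inactive
o2: d²=569 > ρ²=56 → inactive
o3: d²=50 ≤ ρ²=56; F_rep = 22·(1,7)/50² = (0.0088,0.0616)
o4: d²=73 > ρ²=56 → inactive
F = F_att + ΣF_rep = (-5.9912,-7.4384)
p' = p + 1/5·F = (0.8018,10.5123)

Fx=-5.9912 Fy=-7.4384 x'=0.8018 y'=10.5123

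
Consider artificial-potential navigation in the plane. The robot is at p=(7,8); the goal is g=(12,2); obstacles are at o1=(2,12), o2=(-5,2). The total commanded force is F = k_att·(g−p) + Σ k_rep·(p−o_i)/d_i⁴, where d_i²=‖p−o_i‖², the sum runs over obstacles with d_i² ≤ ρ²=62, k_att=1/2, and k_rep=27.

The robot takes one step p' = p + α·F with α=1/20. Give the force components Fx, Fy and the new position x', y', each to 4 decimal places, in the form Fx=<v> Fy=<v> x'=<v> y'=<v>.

Fx=2.5803 Fy=-3.0642 x'=7.1290 y'=7.8468

F_att = 1/2·(g−p) = 1/2·(5,-6) = (2.5000,-3.0000)
o1: d²=41 ≤ ρ²=62; F_rep = 27·(5,-4)/41² = (0.0803,-0.0642)
o2: d²=180 > ρ²=62 → inactive
F = F_att + ΣF_rep = (2.5803,-3.0642)
p' = p + 1/20·F = (7.1290,7.8468)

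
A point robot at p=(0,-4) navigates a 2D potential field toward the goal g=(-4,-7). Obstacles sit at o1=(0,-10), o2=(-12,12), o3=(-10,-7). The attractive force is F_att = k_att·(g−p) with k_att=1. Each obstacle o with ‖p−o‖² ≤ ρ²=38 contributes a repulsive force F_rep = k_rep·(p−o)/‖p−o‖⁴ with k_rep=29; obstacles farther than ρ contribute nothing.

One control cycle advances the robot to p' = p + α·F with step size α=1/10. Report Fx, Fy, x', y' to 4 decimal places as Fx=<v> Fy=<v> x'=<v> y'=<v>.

F_att = 1·(g−p) = 1·(-4,-3) = (-4.0000,-3.0000)
o1: d²=36 ≤ ρ²=38; F_rep = 29·(0,6)/36² = (0.0000,0.1343)
o2: d²=400 > ρ²=38 → inactive
o3: d²=109 > ρ²=38 → inactive
F = F_att + ΣF_rep = (-4.0000,-2.8657)
p' = p + 1/10·F = (-0.4000,-4.2866)

Fx=-4.0000 Fy=-2.8657 x'=-0.4000 y'=-4.2866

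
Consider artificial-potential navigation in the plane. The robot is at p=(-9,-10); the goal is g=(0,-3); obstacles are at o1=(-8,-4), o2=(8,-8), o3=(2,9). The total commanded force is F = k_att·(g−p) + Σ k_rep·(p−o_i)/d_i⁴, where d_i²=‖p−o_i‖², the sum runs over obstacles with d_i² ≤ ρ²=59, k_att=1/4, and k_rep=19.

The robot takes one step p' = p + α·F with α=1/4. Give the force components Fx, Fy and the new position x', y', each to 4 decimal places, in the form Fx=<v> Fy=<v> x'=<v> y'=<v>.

F_att = 1/4·(g−p) = 1/4·(9,7) = (2.2500,1.7500)
o1: d²=37 ≤ ρ²=59; F_rep = 19·(-1,-6)/37² = (-0.0139,-0.0833)
o2: d²=293 > ρ²=59 → inactive
o3: d²=482 > ρ²=59 → inactive
F = F_att + ΣF_rep = (2.2361,1.6667)
p' = p + 1/4·F = (-8.4410,-9.5833)

Fx=2.2361 Fy=1.6667 x'=-8.4410 y'=-9.5833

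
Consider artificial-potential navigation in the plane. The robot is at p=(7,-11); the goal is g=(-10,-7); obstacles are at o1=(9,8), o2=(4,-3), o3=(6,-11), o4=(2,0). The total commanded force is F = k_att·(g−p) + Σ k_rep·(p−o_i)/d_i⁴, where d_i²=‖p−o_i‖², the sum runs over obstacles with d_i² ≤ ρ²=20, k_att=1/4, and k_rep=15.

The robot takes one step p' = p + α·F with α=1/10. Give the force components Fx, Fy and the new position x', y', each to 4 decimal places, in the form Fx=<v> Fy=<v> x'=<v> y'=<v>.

F_att = 1/4·(g−p) = 1/4·(-17,4) = (-4.2500,1.0000)
o1: d²=365 > ρ²=20 → inactive
o2: d²=73 > ρ²=20 → inactive
o3: d²=1 ≤ ρ²=20; F_rep = 15·(1,0)/1² = (15.0000,0.0000)
o4: d²=146 > ρ²=20 → inactive
F = F_att + ΣF_rep = (10.7500,1.0000)
p' = p + 1/10·F = (8.0750,-10.9000)

Fx=10.7500 Fy=1.0000 x'=8.0750 y'=-10.9000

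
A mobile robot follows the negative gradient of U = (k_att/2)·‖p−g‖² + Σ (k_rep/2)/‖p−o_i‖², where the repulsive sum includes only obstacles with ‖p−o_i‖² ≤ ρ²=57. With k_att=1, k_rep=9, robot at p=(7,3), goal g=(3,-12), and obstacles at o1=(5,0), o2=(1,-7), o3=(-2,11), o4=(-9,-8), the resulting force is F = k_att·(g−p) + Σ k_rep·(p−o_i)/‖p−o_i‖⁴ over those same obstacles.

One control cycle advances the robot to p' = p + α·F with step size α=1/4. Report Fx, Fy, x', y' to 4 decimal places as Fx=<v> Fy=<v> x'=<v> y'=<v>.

Fx=-3.8935 Fy=-14.8402 x'=6.0266 y'=-0.7101

F_att = 1·(g−p) = 1·(-4,-15) = (-4.0000,-15.0000)
o1: d²=13 ≤ ρ²=57; F_rep = 9·(2,3)/13² = (0.1065,0.1598)
o2: d²=136 > ρ²=57 → inactive
o3: d²=145 > ρ²=57 → inactive
o4: d²=377 > ρ²=57 → inactive
F = F_att + ΣF_rep = (-3.8935,-14.8402)
p' = p + 1/4·F = (6.0266,-0.7101)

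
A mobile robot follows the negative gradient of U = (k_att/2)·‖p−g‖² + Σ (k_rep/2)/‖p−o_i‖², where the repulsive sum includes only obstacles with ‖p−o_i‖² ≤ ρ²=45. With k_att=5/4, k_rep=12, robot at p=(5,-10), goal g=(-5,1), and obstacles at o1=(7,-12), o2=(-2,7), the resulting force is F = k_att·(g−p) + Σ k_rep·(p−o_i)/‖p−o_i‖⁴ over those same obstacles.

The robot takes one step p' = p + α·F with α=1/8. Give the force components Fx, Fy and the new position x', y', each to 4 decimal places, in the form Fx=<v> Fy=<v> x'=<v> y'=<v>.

Fx=-12.8750 Fy=14.1250 x'=3.3906 y'=-8.2344

F_att = 5/4·(g−p) = 5/4·(-10,11) = (-12.5000,13.7500)
o1: d²=8 ≤ ρ²=45; F_rep = 12·(-2,2)/8² = (-0.3750,0.3750)
o2: d²=338 > ρ²=45 → inactive
F = F_att + ΣF_rep = (-12.8750,14.1250)
p' = p + 1/8·F = (3.3906,-8.2344)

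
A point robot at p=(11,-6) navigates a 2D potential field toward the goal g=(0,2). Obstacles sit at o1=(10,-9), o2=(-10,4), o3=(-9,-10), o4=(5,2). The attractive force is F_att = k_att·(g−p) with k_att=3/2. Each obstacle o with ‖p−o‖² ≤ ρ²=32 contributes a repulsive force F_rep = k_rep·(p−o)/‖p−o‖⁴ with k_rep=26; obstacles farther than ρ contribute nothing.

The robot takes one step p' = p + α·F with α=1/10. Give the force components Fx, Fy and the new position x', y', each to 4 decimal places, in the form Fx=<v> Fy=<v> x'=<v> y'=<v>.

Fx=-16.2400 Fy=12.7800 x'=9.3760 y'=-4.7220

F_att = 3/2·(g−p) = 3/2·(-11,8) = (-16.5000,12.0000)
o1: d²=10 ≤ ρ²=32; F_rep = 26·(1,3)/10² = (0.2600,0.7800)
o2: d²=541 > ρ²=32 → inactive
o3: d²=416 > ρ²=32 → inactive
o4: d²=100 > ρ²=32 → inactive
F = F_att + ΣF_rep = (-16.2400,12.7800)
p' = p + 1/10·F = (9.3760,-4.7220)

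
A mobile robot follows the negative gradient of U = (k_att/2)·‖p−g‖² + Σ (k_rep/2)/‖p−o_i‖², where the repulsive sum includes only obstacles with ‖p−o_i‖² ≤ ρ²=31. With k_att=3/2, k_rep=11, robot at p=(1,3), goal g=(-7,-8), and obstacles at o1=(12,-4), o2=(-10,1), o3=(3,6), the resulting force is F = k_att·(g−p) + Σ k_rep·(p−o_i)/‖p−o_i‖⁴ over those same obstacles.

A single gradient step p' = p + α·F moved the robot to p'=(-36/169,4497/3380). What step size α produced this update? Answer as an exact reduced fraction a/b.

α = 1/10

F_att = 3/2·(g−p) = 3/2·(-8,-11) = (-12.0000,-16.5000)
o1: d²=170 > ρ²=31 → inactive
o2: d²=125 > ρ²=31 → inactive
o3: d²=13 ≤ ρ²=31; F_rep = 11·(-2,-3)/13² = (-0.1302,-0.1953)
F = F_att + ΣF_rep = (-12.1302,-16.6953)
Δp = p'−p = (-1.2130,-1.6695); α = Δx/Fx = (-205/169) / (-2050/169) = 1/10
check: Δy/Fy = (-5643/3380) / (-5643/338) = 1/10 ✓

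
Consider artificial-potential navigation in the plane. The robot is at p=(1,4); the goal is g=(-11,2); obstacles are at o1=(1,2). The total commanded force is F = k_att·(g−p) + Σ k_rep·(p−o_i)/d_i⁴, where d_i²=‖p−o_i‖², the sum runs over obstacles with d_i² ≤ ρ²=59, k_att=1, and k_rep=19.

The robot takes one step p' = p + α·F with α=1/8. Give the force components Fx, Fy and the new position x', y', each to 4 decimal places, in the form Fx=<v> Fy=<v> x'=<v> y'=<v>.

Fx=-12.0000 Fy=0.3750 x'=-0.5000 y'=4.0469

F_att = 1·(g−p) = 1·(-12,-2) = (-12.0000,-2.0000)
o1: d²=4 ≤ ρ²=59; F_rep = 19·(0,2)/4² = (0.0000,2.3750)
F = F_att + ΣF_rep = (-12.0000,0.3750)
p' = p + 1/8·F = (-0.5000,4.0469)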